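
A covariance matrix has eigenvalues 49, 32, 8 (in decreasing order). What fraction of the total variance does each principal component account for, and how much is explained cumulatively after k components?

Step 1 — total variance = trace(Sigma) = Σ λ_i = 49 + 32 + 8 = 89.

Step 2 — fraction explained by component i = λ_i / Σ λ:
  PC1: 49/89 = 0.5506
  PC2: 32/89 = 0.3596
  PC3: 8/89 = 0.0899

Step 3 — cumulative fraction after k components = (λ_1 + ... + λ_k) / Σ λ:
  k = 1: 49/89 = 0.5506
  k = 2: (49 + 32)/89 = 81/89 = 0.9101
  k = 3: (49 + 32 + 8)/89 = 89/89 = 1

Summary (fraction, with percent):

explained: PC1 0.5506 (55.06%), PC2 0.3596 (35.96%), PC3 0.0899 (8.99%);  cumulative: 0.5506, 0.9101, 1


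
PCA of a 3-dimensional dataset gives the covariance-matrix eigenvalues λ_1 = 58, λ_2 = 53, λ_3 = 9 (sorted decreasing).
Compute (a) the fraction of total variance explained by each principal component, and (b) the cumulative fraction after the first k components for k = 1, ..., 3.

Step 1 — total variance = trace(Sigma) = Σ λ_i = 58 + 53 + 9 = 120.

Step 2 — fraction explained by component i = λ_i / Σ λ:
  PC1: 58/120 = 0.4833
  PC2: 53/120 = 0.4417
  PC3: 9/120 = 0.075

Step 3 — cumulative fraction after k components = (λ_1 + ... + λ_k) / Σ λ:
  k = 1: 58/120 = 0.4833
  k = 2: (58 + 53)/120 = 111/120 = 0.925
  k = 3: (58 + 53 + 9)/120 = 120/120 = 1

Summary (fraction, with percent):

explained: PC1 0.4833 (48.33%), PC2 0.4417 (44.17%), PC3 0.075 (7.5%);  cumulative: 0.4833, 0.925, 1


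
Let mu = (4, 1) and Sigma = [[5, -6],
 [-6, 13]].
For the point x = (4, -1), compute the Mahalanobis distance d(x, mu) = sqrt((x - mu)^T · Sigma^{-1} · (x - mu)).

Step 1 — centre the observation: (x - mu) = (0, -2).

Step 2 — invert Sigma. det(Sigma) = 5·13 - (-6)² = 29.
  Sigma^{-1} = (1/det) · [[d, -b], [-b, a]] = [[0.4483, 0.2069],
 [0.2069, 0.1724]].

Step 3 — form the quadratic (x - mu)^T · Sigma^{-1} · (x - mu):
  Sigma^{-1} · (x - mu) = (-0.4138, -0.3448).
  (x - mu)^T · [Sigma^{-1} · (x - mu)] = (0)·(-0.4138) + (-2)·(-0.3448) = 0.6897.

Step 4 — take square root: d = √(0.6897) ≈ 0.8305.

d(x, mu) = √(0.6897) ≈ 0.8305


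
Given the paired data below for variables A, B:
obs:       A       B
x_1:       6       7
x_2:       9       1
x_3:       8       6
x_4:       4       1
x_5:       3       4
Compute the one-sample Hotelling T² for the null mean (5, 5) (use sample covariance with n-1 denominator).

Step 1 — sample mean vector:
  mean(A) = (6 + 9 + 8 + 4 + 3) / 5 = 30/5 = 6
  mean(B) = (7 + 1 + 6 + 1 + 4) / 5 = 19/5 = 3.8
  x̄ = (6, 3.8),  deviation x̄ - mu_0 = (6, 3.8) - (5, 5) = (1, -1.2).

Step 2 — sample covariance matrix, S[i,j] = (1/(n-1)) · Σ_k (x_{k,i} - mean_i) · (x_{k,j} - mean_j), divisor n-1 = 4:
  S[A,A] = ((0)·(0) + (3)·(3) + (2)·(2) + (-2)·(-2) + (-3)·(-3)) / 4 = 26/4 = 6.5
  S[A,B] = ((0)·(3.2) + (3)·(-2.8) + (2)·(2.2) + (-2)·(-2.8) + (-3)·(0.2)) / 4 = 1/4 = 0.25
  S[B,B] = ((3.2)·(3.2) + (-2.8)·(-2.8) + (2.2)·(2.2) + (-2.8)·(-2.8) + (0.2)·(0.2)) / 4 = 30.8/4 = 7.7
  S = [[6.5, 0.25],
 [0.25, 7.7]].

Step 3 — invert S. det(S) = 6.5·7.7 - (0.25)² = 49.9875.
  S^{-1} = (1/det) · [[d, -b], [-b, a]] = [[0.154, -0.005],
 [-0.005, 0.13]].

Step 4 — quadratic form (x̄ - mu_0)^T · S^{-1} · (x̄ - mu_0):
  S^{-1} · (x̄ - mu_0) = (0.16, -0.161),
  (x̄ - mu_0)^T · [...] = (1)·(0.16) + (-1.2)·(-0.161) = 0.3533.

Step 5 — scale by n: T² = 5 · 0.3533 = 1.7664.

T² ≈ 1.7664


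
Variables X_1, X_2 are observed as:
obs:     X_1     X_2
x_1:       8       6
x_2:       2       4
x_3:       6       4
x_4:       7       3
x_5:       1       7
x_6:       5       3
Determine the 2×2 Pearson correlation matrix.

Step 1 — column means:
  mean(X_1) = (8 + 2 + 6 + 7 + 1 + 5) / 6 = 29/6 = 4.8333
  mean(X_2) = (6 + 4 + 4 + 3 + 7 + 3) / 6 = 27/6 = 4.5

Step 2 — sample variances and covariances s[i,j] = (1/(n-1)) · Σ_k (x_{k,i} - mean_i) · (x_{k,j} - mean_j), with n-1 = 5:
  s[X_1,X_1] = ((3.1667)·(3.1667) + (-2.8333)·(-2.8333) + (1.1667)·(1.1667) + (2.1667)·(2.1667) + (-3.8333)·(-3.8333) + (0.1667)·(0.1667)) / 5 = 38.8333/5 = 7.7667
  s[X_1,X_2] = ((3.1667)·(1.5) + (-2.8333)·(-0.5) + (1.1667)·(-0.5) + (2.1667)·(-1.5) + (-3.8333)·(2.5) + (0.1667)·(-1.5)) / 5 = -7.5/5 = -1.5
  s[X_2,X_2] = ((1.5)·(1.5) + (-0.5)·(-0.5) + (-0.5)·(-0.5) + (-1.5)·(-1.5) + (2.5)·(2.5) + (-1.5)·(-1.5)) / 5 = 13.5/5 = 2.7
  Sample standard deviations s_i = √(s[i,i]):
  s(X_1) = √(7.7667) = 2.7869
  s(X_2) = √(2.7) = 1.6432

Step 3 — r_{ij} = s_{ij} / (s_i · s_j):
  r[X_1,X_1] = 1 (diagonal).
  r[X_1,X_2] = -1.5 / (2.7869 · 1.6432) = -1.5 / 4.5793 = -0.3276
  r[X_2,X_2] = 1 (diagonal).

R is symmetric with unit diagonal. Assembling:

R = [[1, -0.3276],
 [-0.3276, 1]]


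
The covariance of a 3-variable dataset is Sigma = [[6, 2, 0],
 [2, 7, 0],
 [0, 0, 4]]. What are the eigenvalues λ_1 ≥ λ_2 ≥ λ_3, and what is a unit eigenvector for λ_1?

Step 1 — characteristic polynomial p(λ) = det(λI - Sigma) = λ³ - tr·λ² + c_1·λ - det, where tr = trace, c_1 = sum of the principal 2×2 minors, det = det(Sigma):
  tr = 6 + 7 + 4 = 17,
  c_1 = (6·7 - (2)²) + (6·4 - (0)²) + (7·4 - (0)²) = 38 + 24 + 28 = 90,
  det = 6·(7·4 - (0)²) - (2)·((2)·4 - (0)·(0)) + (0)·((2)·(0) - 7·(0)) = 6·(28) - (2)·(8) + (0)·(0) = 152.
  So p(λ) = λ³ - 17λ² + 90λ - 152.
Step 2 — look for an integer root (rational root theorem: any rational root is an integer divisor of 152). Testing λ = 4:
  p(4) = 64 - 272 + 360 - 152 = 0  ✓
  Dividing out (λ - 4): p(λ) = (λ - 4)(λ² - 13λ + 38).
Step 3 — remaining eigenvalues from the quadratic λ² - 13λ + 38 = 0:
  Δ = 13² - 4·38 = 169 - 152 = 17,  λ = (13 ± √17)/2 = (13 ± 4.1231)/2 ≈ 8.5616 or 4.4384.
  Sorted: λ_1 = 8.5616,  λ_2 = 4.4384,  λ_3 = 4  (check: sum = 17 = tr ✓).

Step 4 — unit eigenvector for λ_1 ≈ 8.5616: v spans the null space of (Sigma - λ_1 I), whose rows are
  r_1 = (-2.5616, 2, 0),  r_2 = (2, -1.5616, 0),  r_3 = (0, 0, -4.5616).
  v is orthogonal to every row, so take v ∝ r_1 × r_3 = ((2)·(-4.5616) - (0)·(0), (0)·(0) - (-2.5616)·(-4.5616), (-2.5616)·(0) - (2)·(0)) ≈ (-9.1231, -11.6847, 0).
  Rescale (multiply by -1 so the first nonzero entry is positive): u = (9.1231, 11.6847, 0).
  ||u|| = √((9.1231)² + (11.6847)² + (0)²) = √(219.7623) ≈ 14.8244,  v_1 = u/||u|| ≈ (0.6154, 0.7882, 0) (||v_1|| = 1).

λ_1 = 8.5616,  λ_2 = 4.4384,  λ_3 = 4;  v_1 ≈ (0.6154, 0.7882, 0)


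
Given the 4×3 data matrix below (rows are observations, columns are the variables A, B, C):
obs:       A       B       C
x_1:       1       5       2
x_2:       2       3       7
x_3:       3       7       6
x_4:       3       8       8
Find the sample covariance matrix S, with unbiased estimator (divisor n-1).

Step 1 — column means:
  mean(A) = (1 + 2 + 3 + 3) / 4 = 9/4 = 2.25
  mean(B) = (5 + 3 + 7 + 8) / 4 = 23/4 = 5.75
  mean(C) = (2 + 7 + 6 + 8) / 4 = 23/4 = 5.75

Step 2 — sample covariance S[i,j] = (1/(n-1)) · Σ_k (x_{k,i} - mean_i) · (x_{k,j} - mean_j), with n-1 = 3.
  S[A,A] = ((-1.25)·(-1.25) + (-0.25)·(-0.25) + (0.75)·(0.75) + (0.75)·(0.75)) / 3 = 2.75/3 = 0.9167
  S[A,B] = ((-1.25)·(-0.75) + (-0.25)·(-2.75) + (0.75)·(1.25) + (0.75)·(2.25)) / 3 = 4.25/3 = 1.4167
  S[A,C] = ((-1.25)·(-3.75) + (-0.25)·(1.25) + (0.75)·(0.25) + (0.75)·(2.25)) / 3 = 6.25/3 = 2.0833
  S[B,B] = ((-0.75)·(-0.75) + (-2.75)·(-2.75) + (1.25)·(1.25) + (2.25)·(2.25)) / 3 = 14.75/3 = 4.9167
  S[B,C] = ((-0.75)·(-3.75) + (-2.75)·(1.25) + (1.25)·(0.25) + (2.25)·(2.25)) / 3 = 4.75/3 = 1.5833
  S[C,C] = ((-3.75)·(-3.75) + (1.25)·(1.25) + (0.25)·(0.25) + (2.25)·(2.25)) / 3 = 20.75/3 = 6.9167

S is symmetric (S[j,i] = S[i,j]). Assembling:

S = [[0.9167, 1.4167, 2.0833],
 [1.4167, 4.9167, 1.5833],
 [2.0833, 1.5833, 6.9167]]


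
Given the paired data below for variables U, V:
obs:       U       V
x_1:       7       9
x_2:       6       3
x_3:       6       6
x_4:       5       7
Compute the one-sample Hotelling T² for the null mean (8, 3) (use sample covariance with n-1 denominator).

Step 1 — sample mean vector:
  mean(U) = (7 + 6 + 6 + 5) / 4 = 24/4 = 6
  mean(V) = (9 + 3 + 6 + 7) / 4 = 25/4 = 6.25
  x̄ = (6, 6.25),  deviation x̄ - mu_0 = (6, 6.25) - (8, 3) = (-2, 3.25).

Step 2 — sample covariance matrix, S[i,j] = (1/(n-1)) · Σ_k (x_{k,i} - mean_i) · (x_{k,j} - mean_j), divisor n-1 = 3:
  S[U,U] = ((1)·(1) + (0)·(0) + (0)·(0) + (-1)·(-1)) / 3 = 2/3 = 0.6667
  S[U,V] = ((1)·(2.75) + (0)·(-3.25) + (0)·(-0.25) + (-1)·(0.75)) / 3 = 2/3 = 0.6667
  S[V,V] = ((2.75)·(2.75) + (-3.25)·(-3.25) + (-0.25)·(-0.25) + (0.75)·(0.75)) / 3 = 18.75/3 = 6.25
  S = [[0.6667, 0.6667],
 [0.6667, 6.25]].

Step 3 — invert S. det(S) = 0.6667·6.25 - (0.6667)² = 3.7222.
  S^{-1} = (1/det) · [[d, -b], [-b, a]] = [[1.6791, -0.1791],
 [-0.1791, 0.1791]].

Step 4 — quadratic form (x̄ - mu_0)^T · S^{-1} · (x̄ - mu_0):
  S^{-1} · (x̄ - mu_0) = (-3.9403, 0.9403),
  (x̄ - mu_0)^T · [...] = (-2)·(-3.9403) + (3.25)·(0.9403) = 10.9366.

Step 5 — scale by n: T² = 4 · 10.9366 = 43.7463.

T² ≈ 43.7463


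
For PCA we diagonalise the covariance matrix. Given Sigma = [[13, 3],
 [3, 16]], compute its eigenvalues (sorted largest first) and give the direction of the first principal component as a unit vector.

Step 1 — characteristic polynomial of 2×2 Sigma:
  det(Sigma - λI) = λ² - trace · λ + det = 0.
  trace = 13 + 16 = 29, det = 13·16 - (3)² = 199.
Step 2 — discriminant:
  Δ = trace² - 4·det = 841 - 796 = 45.
Step 3 — eigenvalues:
  λ = (trace ± √Δ)/2 = (29 ± 6.7082)/2,
  λ_1 = 17.8541,  λ_2 = 11.1459.

Step 4 — unit eigenvector for λ_1: solve (Sigma - λ_1 I)v = 0. First row:
  (13 - 17.8541)·v_x + (3)·v_y = 0, i.e. (-4.8541)·v_x + (3)·v_y = 0,
  so v ∝ (b, λ_1 - a) = (3, 4.8541) = u.
  ||u|| = √((3)² + (4.8541)²) = √(32.5623) ≈ 5.7063,
  v_1 = u/||u|| ≈ (0.5257, 0.8507) (||v_1|| = 1).

λ_1 = 17.8541,  λ_2 = 11.1459;  v_1 ≈ (0.5257, 0.8507)


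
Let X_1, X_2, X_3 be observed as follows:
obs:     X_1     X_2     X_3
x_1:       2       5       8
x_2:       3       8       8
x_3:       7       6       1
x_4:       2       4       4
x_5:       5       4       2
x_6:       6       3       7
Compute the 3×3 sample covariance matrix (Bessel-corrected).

Step 1 — column means:
  mean(X_1) = (2 + 3 + 7 + 2 + 5 + 6) / 6 = 25/6 = 4.1667
  mean(X_2) = (5 + 8 + 6 + 4 + 4 + 3) / 6 = 30/6 = 5
  mean(X_3) = (8 + 8 + 1 + 4 + 2 + 7) / 6 = 30/6 = 5

Step 2 — sample covariance S[i,j] = (1/(n-1)) · Σ_k (x_{k,i} - mean_i) · (x_{k,j} - mean_j), with n-1 = 5.
  S[X_1,X_1] = ((-2.1667)·(-2.1667) + (-1.1667)·(-1.1667) + (2.8333)·(2.8333) + (-2.1667)·(-2.1667) + (0.8333)·(0.8333) + (1.8333)·(1.8333)) / 5 = 22.8333/5 = 4.5667
  S[X_1,X_2] = ((-2.1667)·(0) + (-1.1667)·(3) + (2.8333)·(1) + (-2.1667)·(-1) + (0.8333)·(-1) + (1.8333)·(-2)) / 5 = -3/5 = -0.6
  S[X_1,X_3] = ((-2.1667)·(3) + (-1.1667)·(3) + (2.8333)·(-4) + (-2.1667)·(-1) + (0.8333)·(-3) + (1.8333)·(2)) / 5 = -18/5 = -3.6
  S[X_2,X_2] = ((0)·(0) + (3)·(3) + (1)·(1) + (-1)·(-1) + (-1)·(-1) + (-2)·(-2)) / 5 = 16/5 = 3.2
  S[X_2,X_3] = ((0)·(3) + (3)·(3) + (1)·(-4) + (-1)·(-1) + (-1)·(-3) + (-2)·(2)) / 5 = 5/5 = 1
  S[X_3,X_3] = ((3)·(3) + (3)·(3) + (-4)·(-4) + (-1)·(-1) + (-3)·(-3) + (2)·(2)) / 5 = 48/5 = 9.6

S is symmetric (S[j,i] = S[i,j]). Assembling:

S = [[4.5667, -0.6, -3.6],
 [-0.6, 3.2, 1],
 [-3.6, 1, 9.6]]


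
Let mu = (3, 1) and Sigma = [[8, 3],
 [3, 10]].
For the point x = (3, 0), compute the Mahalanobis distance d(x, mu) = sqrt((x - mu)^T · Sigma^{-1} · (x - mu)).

Step 1 — centre the observation: (x - mu) = (0, -1).

Step 2 — invert Sigma. det(Sigma) = 8·10 - (3)² = 71.
  Sigma^{-1} = (1/det) · [[d, -b], [-b, a]] = [[0.1408, -0.0423],
 [-0.0423, 0.1127]].

Step 3 — form the quadratic (x - mu)^T · Sigma^{-1} · (x - mu):
  Sigma^{-1} · (x - mu) = (0.0423, -0.1127).
  (x - mu)^T · [Sigma^{-1} · (x - mu)] = (0)·(0.0423) + (-1)·(-0.1127) = 0.1127.

Step 4 — take square root: d = √(0.1127) ≈ 0.3357.

d(x, mu) = √(0.1127) ≈ 0.3357


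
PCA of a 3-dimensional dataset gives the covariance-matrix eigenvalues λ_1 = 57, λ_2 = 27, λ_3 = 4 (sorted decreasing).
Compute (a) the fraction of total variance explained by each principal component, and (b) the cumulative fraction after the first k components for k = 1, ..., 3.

Step 1 — total variance = trace(Sigma) = Σ λ_i = 57 + 27 + 4 = 88.

Step 2 — fraction explained by component i = λ_i / Σ λ:
  PC1: 57/88 = 0.6477
  PC2: 27/88 = 0.3068
  PC3: 4/88 = 0.0455

Step 3 — cumulative fraction after k components = (λ_1 + ... + λ_k) / Σ λ:
  k = 1: 57/88 = 0.6477
  k = 2: (57 + 27)/88 = 84/88 = 0.9545
  k = 3: (57 + 27 + 4)/88 = 88/88 = 1

Summary (fraction, with percent):

explained: PC1 0.6477 (64.77%), PC2 0.3068 (30.68%), PC3 0.0455 (4.55%);  cumulative: 0.6477, 0.9545, 1


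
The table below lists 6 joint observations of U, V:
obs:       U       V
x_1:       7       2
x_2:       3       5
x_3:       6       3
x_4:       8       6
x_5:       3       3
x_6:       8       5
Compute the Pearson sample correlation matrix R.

Step 1 — column means:
  mean(U) = (7 + 3 + 6 + 8 + 3 + 8) / 6 = 35/6 = 5.8333
  mean(V) = (2 + 5 + 3 + 6 + 3 + 5) / 6 = 24/6 = 4

Step 2 — sample variances and covariances s[i,j] = (1/(n-1)) · Σ_k (x_{k,i} - mean_i) · (x_{k,j} - mean_j), with n-1 = 5:
  s[U,U] = ((1.1667)·(1.1667) + (-2.8333)·(-2.8333) + (0.1667)·(0.1667) + (2.1667)·(2.1667) + (-2.8333)·(-2.8333) + (2.1667)·(2.1667)) / 5 = 26.8333/5 = 5.3667
  s[U,V] = ((1.1667)·(-2) + (-2.8333)·(1) + (0.1667)·(-1) + (2.1667)·(2) + (-2.8333)·(-1) + (2.1667)·(1)) / 5 = 4/5 = 0.8
  s[V,V] = ((-2)·(-2) + (1)·(1) + (-1)·(-1) + (2)·(2) + (-1)·(-1) + (1)·(1)) / 5 = 12/5 = 2.4
  Sample standard deviations s_i = √(s[i,i]):
  s(U) = √(5.3667) = 2.3166
  s(V) = √(2.4) = 1.5492

Step 3 — r_{ij} = s_{ij} / (s_i · s_j):
  r[U,U] = 1 (diagonal).
  r[U,V] = 0.8 / (2.3166 · 1.5492) = 0.8 / 3.5889 = 0.2229
  r[V,V] = 1 (diagonal).

R is symmetric with unit diagonal. Assembling:

R = [[1, 0.2229],
 [0.2229, 1]]


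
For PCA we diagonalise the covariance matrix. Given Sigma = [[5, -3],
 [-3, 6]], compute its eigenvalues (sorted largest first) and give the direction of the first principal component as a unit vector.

Step 1 — characteristic polynomial of 2×2 Sigma:
  det(Sigma - λI) = λ² - trace · λ + det = 0.
  trace = 5 + 6 = 11, det = 5·6 - (-3)² = 21.
Step 2 — discriminant:
  Δ = trace² - 4·det = 121 - 84 = 37.
Step 3 — eigenvalues:
  λ = (trace ± √Δ)/2 = (11 ± 6.0828)/2,
  λ_1 = 8.5414,  λ_2 = 2.4586.

Step 4 — unit eigenvector for λ_1: solve (Sigma - λ_1 I)v = 0. First row:
  (5 - 8.5414)·v_x + (-3)·v_y = 0, i.e. (-3.5414)·v_x + (-3)·v_y = 0,
  so v ∝ (b, λ_1 - a) = (-3, 3.5414); multiply by -1 so the first entry is positive: u = (3, -3.5414).
  ||u|| = √((3)² + (-3.5414)²) = √(21.5414) ≈ 4.6413,
  v_1 = u/||u|| ≈ (0.6464, -0.763) (||v_1|| = 1).

λ_1 = 8.5414,  λ_2 = 2.4586;  v_1 ≈ (0.6464, -0.763)


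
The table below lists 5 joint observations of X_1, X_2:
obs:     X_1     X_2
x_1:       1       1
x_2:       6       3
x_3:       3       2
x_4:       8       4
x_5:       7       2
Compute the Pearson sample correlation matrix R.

Step 1 — column means:
  mean(X_1) = (1 + 6 + 3 + 8 + 7) / 5 = 25/5 = 5
  mean(X_2) = (1 + 3 + 2 + 4 + 2) / 5 = 12/5 = 2.4

Step 2 — sample variances and covariances s[i,j] = (1/(n-1)) · Σ_k (x_{k,i} - mean_i) · (x_{k,j} - mean_j), with n-1 = 4:
  s[X_1,X_1] = ((-4)·(-4) + (1)·(1) + (-2)·(-2) + (3)·(3) + (2)·(2)) / 4 = 34/4 = 8.5
  s[X_1,X_2] = ((-4)·(-1.4) + (1)·(0.6) + (-2)·(-0.4) + (3)·(1.6) + (2)·(-0.4)) / 4 = 11/4 = 2.75
  s[X_2,X_2] = ((-1.4)·(-1.4) + (0.6)·(0.6) + (-0.4)·(-0.4) + (1.6)·(1.6) + (-0.4)·(-0.4)) / 4 = 5.2/4 = 1.3
  Sample standard deviations s_i = √(s[i,i]):
  s(X_1) = √(8.5) = 2.9155
  s(X_2) = √(1.3) = 1.1402

Step 3 — r_{ij} = s_{ij} / (s_i · s_j):
  r[X_1,X_1] = 1 (diagonal).
  r[X_1,X_2] = 2.75 / (2.9155 · 1.1402) = 2.75 / 3.3242 = 0.8273
  r[X_2,X_2] = 1 (diagonal).

R is symmetric with unit diagonal. Assembling:

R = [[1, 0.8273],
 [0.8273, 1]]


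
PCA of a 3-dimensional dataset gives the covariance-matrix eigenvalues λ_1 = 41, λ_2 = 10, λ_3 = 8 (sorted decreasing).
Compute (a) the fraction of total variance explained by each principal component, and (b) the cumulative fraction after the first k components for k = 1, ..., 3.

Step 1 — total variance = trace(Sigma) = Σ λ_i = 41 + 10 + 8 = 59.

Step 2 — fraction explained by component i = λ_i / Σ λ:
  PC1: 41/59 = 0.6949
  PC2: 10/59 = 0.1695
  PC3: 8/59 = 0.1356

Step 3 — cumulative fraction after k components = (λ_1 + ... + λ_k) / Σ λ:
  k = 1: 41/59 = 0.6949
  k = 2: (41 + 10)/59 = 51/59 = 0.8644
  k = 3: (41 + 10 + 8)/59 = 59/59 = 1

Summary (fraction, with percent):

explained: PC1 0.6949 (69.49%), PC2 0.1695 (16.95%), PC3 0.1356 (13.56%);  cumulative: 0.6949, 0.8644, 1


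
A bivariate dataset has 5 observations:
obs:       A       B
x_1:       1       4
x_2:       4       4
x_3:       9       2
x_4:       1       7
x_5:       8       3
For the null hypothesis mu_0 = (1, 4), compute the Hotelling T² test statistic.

Step 1 — sample mean vector:
  mean(A) = (1 + 4 + 9 + 1 + 8) / 5 = 23/5 = 4.6
  mean(B) = (4 + 4 + 2 + 7 + 3) / 5 = 20/5 = 4
  x̄ = (4.6, 4),  deviation x̄ - mu_0 = (4.6, 4) - (1, 4) = (3.6, 0).

Step 2 — sample covariance matrix, S[i,j] = (1/(n-1)) · Σ_k (x_{k,i} - mean_i) · (x_{k,j} - mean_j), divisor n-1 = 4:
  S[A,A] = ((-3.6)·(-3.6) + (-0.6)·(-0.6) + (4.4)·(4.4) + (-3.6)·(-3.6) + (3.4)·(3.4)) / 4 = 57.2/4 = 14.3
  S[A,B] = ((-3.6)·(0) + (-0.6)·(0) + (4.4)·(-2) + (-3.6)·(3) + (3.4)·(-1)) / 4 = -23/4 = -5.75
  S[B,B] = ((0)·(0) + (0)·(0) + (-2)·(-2) + (3)·(3) + (-1)·(-1)) / 4 = 14/4 = 3.5
  S = [[14.3, -5.75],
 [-5.75, 3.5]].

Step 3 — invert S. det(S) = 14.3·3.5 - (-5.75)² = 16.9875.
  S^{-1} = (1/det) · [[d, -b], [-b, a]] = [[0.206, 0.3385],
 [0.3385, 0.8418]].

Step 4 — quadratic form (x̄ - mu_0)^T · S^{-1} · (x̄ - mu_0):
  S^{-1} · (x̄ - mu_0) = (0.7417, 1.2185),
  (x̄ - mu_0)^T · [...] = (3.6)·(0.7417) + (0)·(1.2185) = 2.6702.

Step 5 — scale by n: T² = 5 · 2.6702 = 13.351.

T² ≈ 13.351


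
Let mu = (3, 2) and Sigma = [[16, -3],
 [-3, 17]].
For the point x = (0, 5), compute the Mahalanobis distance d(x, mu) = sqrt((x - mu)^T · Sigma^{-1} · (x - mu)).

Step 1 — centre the observation: (x - mu) = (-3, 3).

Step 2 — invert Sigma. det(Sigma) = 16·17 - (-3)² = 263.
  Sigma^{-1} = (1/det) · [[d, -b], [-b, a]] = [[0.0646, 0.0114],
 [0.0114, 0.0608]].

Step 3 — form the quadratic (x - mu)^T · Sigma^{-1} · (x - mu):
  Sigma^{-1} · (x - mu) = (-0.1597, 0.1483).
  (x - mu)^T · [Sigma^{-1} · (x - mu)] = (-3)·(-0.1597) + (3)·(0.1483) = 0.924.

Step 4 — take square root: d = √(0.924) ≈ 0.9612.

d(x, mu) = √(0.924) ≈ 0.9612


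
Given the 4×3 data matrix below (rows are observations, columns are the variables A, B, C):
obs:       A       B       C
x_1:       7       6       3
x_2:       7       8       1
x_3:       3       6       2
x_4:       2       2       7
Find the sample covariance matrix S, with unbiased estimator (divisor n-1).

Step 1 — column means:
  mean(A) = (7 + 7 + 3 + 2) / 4 = 19/4 = 4.75
  mean(B) = (6 + 8 + 6 + 2) / 4 = 22/4 = 5.5
  mean(C) = (3 + 1 + 2 + 7) / 4 = 13/4 = 3.25

Step 2 — sample covariance S[i,j] = (1/(n-1)) · Σ_k (x_{k,i} - mean_i) · (x_{k,j} - mean_j), with n-1 = 3.
  S[A,A] = ((2.25)·(2.25) + (2.25)·(2.25) + (-1.75)·(-1.75) + (-2.75)·(-2.75)) / 3 = 20.75/3 = 6.9167
  S[A,B] = ((2.25)·(0.5) + (2.25)·(2.5) + (-1.75)·(0.5) + (-2.75)·(-3.5)) / 3 = 15.5/3 = 5.1667
  S[A,C] = ((2.25)·(-0.25) + (2.25)·(-2.25) + (-1.75)·(-1.25) + (-2.75)·(3.75)) / 3 = -13.75/3 = -4.5833
  S[B,B] = ((0.5)·(0.5) + (2.5)·(2.5) + (0.5)·(0.5) + (-3.5)·(-3.5)) / 3 = 19/3 = 6.3333
  S[B,C] = ((0.5)·(-0.25) + (2.5)·(-2.25) + (0.5)·(-1.25) + (-3.5)·(3.75)) / 3 = -19.5/3 = -6.5
  S[C,C] = ((-0.25)·(-0.25) + (-2.25)·(-2.25) + (-1.25)·(-1.25) + (3.75)·(3.75)) / 3 = 20.75/3 = 6.9167

S is symmetric (S[j,i] = S[i,j]). Assembling:

S = [[6.9167, 5.1667, -4.5833],
 [5.1667, 6.3333, -6.5],
 [-4.5833, -6.5, 6.9167]]


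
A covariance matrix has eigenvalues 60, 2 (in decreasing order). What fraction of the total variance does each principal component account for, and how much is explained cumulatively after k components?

Step 1 — total variance = trace(Sigma) = Σ λ_i = 60 + 2 = 62.

Step 2 — fraction explained by component i = λ_i / Σ λ:
  PC1: 60/62 = 0.9677
  PC2: 2/62 = 0.0323

Step 3 — cumulative fraction after k components = (λ_1 + ... + λ_k) / Σ λ:
  k = 1: 60/62 = 0.9677
  k = 2: (60 + 2)/62 = 62/62 = 1

Summary (fraction, with percent):

explained: PC1 0.9677 (96.77%), PC2 0.0323 (3.23%);  cumulative: 0.9677, 1


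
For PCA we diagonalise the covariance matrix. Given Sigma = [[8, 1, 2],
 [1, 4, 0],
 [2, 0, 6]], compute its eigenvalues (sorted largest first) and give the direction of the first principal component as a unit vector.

Step 1 — characteristic polynomial p(λ) = det(λI - Sigma) = λ³ - tr·λ² + c_1·λ - det, where tr = trace, c_1 = sum of the principal 2×2 minors, det = det(Sigma):
  tr = 8 + 4 + 6 = 18,
  c_1 = (8·4 - (1)²) + (8·6 - (2)²) + (4·6 - (0)²) = 31 + 44 + 24 = 99,
  det = 8·(4·6 - (0)²) - (1)·((1)·6 - (0)·(2)) + (2)·((1)·(0) - 4·(2)) = 8·(24) - (1)·(6) + (2)·(-8) = 170.
  So p(λ) = λ³ - 18λ² + 99λ - 170.
Step 2 — look for an integer root (rational root theorem: any rational root is an integer divisor of 170). Testing λ = 5:
  p(5) = 125 - 450 + 495 - 170 = 0  ✓
  Dividing out (λ - 5): p(λ) = (λ - 5)(λ² - 13λ + 34).
Step 3 — remaining eigenvalues from the quadratic λ² - 13λ + 34 = 0:
  Δ = 13² - 4·34 = 169 - 136 = 33,  λ = (13 ± √33)/2 = (13 ± 5.7446)/2 ≈ 9.3723 or 3.6277.
  Sorted: λ_1 = 9.3723,  λ_2 = 5,  λ_3 = 3.6277  (check: sum = 18 = tr ✓).

Step 4 — unit eigenvector for λ_1 ≈ 9.3723: v spans the null space of (Sigma - λ_1 I), whose rows are
  r_1 = (-1.3723, 1, 2),  r_2 = (1, -5.3723, 0),  r_3 = (2, 0, -3.3723).
  v is orthogonal to every row, so take v ∝ r_1 × r_2 = ((1)·(0) - (2)·(-5.3723), (2)·(1) - (-1.3723)·(0), (-1.3723)·(-5.3723) - (1)·(1)) ≈ (10.7446, 2, 6.3723).
  Let u = (10.7446, 2, 6.3723).
  ||u|| = √((10.7446)² + (2)² + (6.3723)²) = √(160.0516) ≈ 12.6511,  v_1 = u/||u|| ≈ (0.8493, 0.1581, 0.5037) (||v_1|| = 1).

λ_1 = 9.3723,  λ_2 = 5,  λ_3 = 3.6277;  v_1 ≈ (0.8493, 0.1581, 0.5037)


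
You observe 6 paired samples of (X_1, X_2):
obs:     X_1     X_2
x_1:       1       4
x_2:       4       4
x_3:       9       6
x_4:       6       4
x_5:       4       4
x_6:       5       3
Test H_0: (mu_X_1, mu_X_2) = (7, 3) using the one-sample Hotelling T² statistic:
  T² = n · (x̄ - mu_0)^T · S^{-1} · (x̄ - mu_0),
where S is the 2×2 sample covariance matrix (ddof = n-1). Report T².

Step 1 — sample mean vector:
  mean(X_1) = (1 + 4 + 9 + 6 + 4 + 5) / 6 = 29/6 = 4.8333
  mean(X_2) = (4 + 4 + 6 + 4 + 4 + 3) / 6 = 25/6 = 4.1667
  x̄ = (4.8333, 4.1667),  deviation x̄ - mu_0 = (4.8333, 4.1667) - (7, 3) = (-2.1667, 1.1667).

Step 2 — sample covariance matrix, S[i,j] = (1/(n-1)) · Σ_k (x_{k,i} - mean_i) · (x_{k,j} - mean_j), divisor n-1 = 5:
  S[X_1,X_1] = ((-3.8333)·(-3.8333) + (-0.8333)·(-0.8333) + (4.1667)·(4.1667) + (1.1667)·(1.1667) + (-0.8333)·(-0.8333) + (0.1667)·(0.1667)) / 5 = 34.8333/5 = 6.9667
  S[X_1,X_2] = ((-3.8333)·(-0.1667) + (-0.8333)·(-0.1667) + (4.1667)·(1.8333) + (1.1667)·(-0.1667) + (-0.8333)·(-0.1667) + (0.1667)·(-1.1667)) / 5 = 8.1667/5 = 1.6333
  S[X_2,X_2] = ((-0.1667)·(-0.1667) + (-0.1667)·(-0.1667) + (1.8333)·(1.8333) + (-0.1667)·(-0.1667) + (-0.1667)·(-0.1667) + (-1.1667)·(-1.1667)) / 5 = 4.8333/5 = 0.9667
  S = [[6.9667, 1.6333],
 [1.6333, 0.9667]].

Step 3 — invert S. det(S) = 6.9667·0.9667 - (1.6333)² = 4.0667.
  S^{-1} = (1/det) · [[d, -b], [-b, a]] = [[0.2377, -0.4016],
 [-0.4016, 1.7131]].

Step 4 — quadratic form (x̄ - mu_0)^T · S^{-1} · (x̄ - mu_0):
  S^{-1} · (x̄ - mu_0) = (-0.9836, 2.8689),
  (x̄ - mu_0)^T · [...] = (-2.1667)·(-0.9836) + (1.1667)·(2.8689) = 5.4781.

Step 5 — scale by n: T² = 6 · 5.4781 = 32.8689.

T² ≈ 32.8689


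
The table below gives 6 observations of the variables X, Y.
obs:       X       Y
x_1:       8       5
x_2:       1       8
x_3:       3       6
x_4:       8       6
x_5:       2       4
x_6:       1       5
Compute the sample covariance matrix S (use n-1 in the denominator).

Step 1 — column means:
  mean(X) = (8 + 1 + 3 + 8 + 2 + 1) / 6 = 23/6 = 3.8333
  mean(Y) = (5 + 8 + 6 + 6 + 4 + 5) / 6 = 34/6 = 5.6667

Step 2 — sample covariance S[i,j] = (1/(n-1)) · Σ_k (x_{k,i} - mean_i) · (x_{k,j} - mean_j), with n-1 = 5.
  S[X,X] = ((4.1667)·(4.1667) + (-2.8333)·(-2.8333) + (-0.8333)·(-0.8333) + (4.1667)·(4.1667) + (-1.8333)·(-1.8333) + (-2.8333)·(-2.8333)) / 5 = 54.8333/5 = 10.9667
  S[X,Y] = ((4.1667)·(-0.6667) + (-2.8333)·(2.3333) + (-0.8333)·(0.3333) + (4.1667)·(0.3333) + (-1.8333)·(-1.6667) + (-2.8333)·(-0.6667)) / 5 = -3.3333/5 = -0.6667
  S[Y,Y] = ((-0.6667)·(-0.6667) + (2.3333)·(2.3333) + (0.3333)·(0.3333) + (0.3333)·(0.3333) + (-1.6667)·(-1.6667) + (-0.6667)·(-0.6667)) / 5 = 9.3333/5 = 1.8667

S is symmetric (S[j,i] = S[i,j]). Assembling:

S = [[10.9667, -0.6667],
 [-0.6667, 1.8667]]


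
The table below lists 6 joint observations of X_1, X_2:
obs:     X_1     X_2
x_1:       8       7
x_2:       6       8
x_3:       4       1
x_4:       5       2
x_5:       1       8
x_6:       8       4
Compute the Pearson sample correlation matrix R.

Step 1 — column means:
  mean(X_1) = (8 + 6 + 4 + 5 + 1 + 8) / 6 = 32/6 = 5.3333
  mean(X_2) = (7 + 8 + 1 + 2 + 8 + 4) / 6 = 30/6 = 5

Step 2 — sample variances and covariances s[i,j] = (1/(n-1)) · Σ_k (x_{k,i} - mean_i) · (x_{k,j} - mean_j), with n-1 = 5:
  s[X_1,X_1] = ((2.6667)·(2.6667) + (0.6667)·(0.6667) + (-1.3333)·(-1.3333) + (-0.3333)·(-0.3333) + (-4.3333)·(-4.3333) + (2.6667)·(2.6667)) / 5 = 35.3333/5 = 7.0667
  s[X_1,X_2] = ((2.6667)·(2) + (0.6667)·(3) + (-1.3333)·(-4) + (-0.3333)·(-3) + (-4.3333)·(3) + (2.6667)·(-1)) / 5 = -2/5 = -0.4
  s[X_2,X_2] = ((2)·(2) + (3)·(3) + (-4)·(-4) + (-3)·(-3) + (3)·(3) + (-1)·(-1)) / 5 = 48/5 = 9.6
  Sample standard deviations s_i = √(s[i,i]):
  s(X_1) = √(7.0667) = 2.6583
  s(X_2) = √(9.6) = 3.0984

Step 3 — r_{ij} = s_{ij} / (s_i · s_j):
  r[X_1,X_1] = 1 (diagonal).
  r[X_1,X_2] = -0.4 / (2.6583 · 3.0984) = -0.4 / 8.2365 = -0.0486
  r[X_2,X_2] = 1 (diagonal).

R is symmetric with unit diagonal. Assembling:

R = [[1, -0.0486],
 [-0.0486, 1]]


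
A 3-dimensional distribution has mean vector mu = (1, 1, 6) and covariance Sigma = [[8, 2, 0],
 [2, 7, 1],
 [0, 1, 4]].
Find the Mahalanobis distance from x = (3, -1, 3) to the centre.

Step 1 — centre the observation: (x - mu) = (2, -2, -3).

Step 2 — invert Sigma (cofactor / det for 3×3, or solve directly):
  Sigma^{-1} = [[0.135, -0.04, 0.01],
 [-0.04, 0.16, -0.04],
 [0.01, -0.04, 0.26]].

Step 3 — form the quadratic (x - mu)^T · Sigma^{-1} · (x - mu):
  Sigma^{-1} · (x - mu) = (0.32, -0.28, -0.68).
  (x - mu)^T · [Sigma^{-1} · (x - mu)] = (2)·(0.32) + (-2)·(-0.28) + (-3)·(-0.68) = 3.24.

Step 4 — take square root: d = √(3.24) ≈ 1.8.

d(x, mu) = √(3.24) ≈ 1.8


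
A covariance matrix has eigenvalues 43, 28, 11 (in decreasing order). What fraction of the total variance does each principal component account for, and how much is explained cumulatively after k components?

Step 1 — total variance = trace(Sigma) = Σ λ_i = 43 + 28 + 11 = 82.

Step 2 — fraction explained by component i = λ_i / Σ λ:
  PC1: 43/82 = 0.5244
  PC2: 28/82 = 0.3415
  PC3: 11/82 = 0.1341

Step 3 — cumulative fraction after k components = (λ_1 + ... + λ_k) / Σ λ:
  k = 1: 43/82 = 0.5244
  k = 2: (43 + 28)/82 = 71/82 = 0.8659
  k = 3: (43 + 28 + 11)/82 = 82/82 = 1

Summary (fraction, with percent):

explained: PC1 0.5244 (52.44%), PC2 0.3415 (34.15%), PC3 0.1341 (13.41%);  cumulative: 0.5244, 0.8659, 1


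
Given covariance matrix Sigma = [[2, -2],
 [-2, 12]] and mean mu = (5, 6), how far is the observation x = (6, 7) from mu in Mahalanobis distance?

Step 1 — centre the observation: (x - mu) = (1, 1).

Step 2 — invert Sigma. det(Sigma) = 2·12 - (-2)² = 20.
  Sigma^{-1} = (1/det) · [[d, -b], [-b, a]] = [[0.6, 0.1],
 [0.1, 0.1]].

Step 3 — form the quadratic (x - mu)^T · Sigma^{-1} · (x - mu):
  Sigma^{-1} · (x - mu) = (0.7, 0.2).
  (x - mu)^T · [Sigma^{-1} · (x - mu)] = (1)·(0.7) + (1)·(0.2) = 0.9.

Step 4 — take square root: d = √(0.9) ≈ 0.9487.

d(x, mu) = √(0.9) ≈ 0.9487


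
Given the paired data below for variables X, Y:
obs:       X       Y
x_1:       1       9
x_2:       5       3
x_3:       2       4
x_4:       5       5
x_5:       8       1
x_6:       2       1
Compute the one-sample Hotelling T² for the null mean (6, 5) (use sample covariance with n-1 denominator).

Step 1 — sample mean vector:
  mean(X) = (1 + 5 + 2 + 5 + 8 + 2) / 6 = 23/6 = 3.8333
  mean(Y) = (9 + 3 + 4 + 5 + 1 + 1) / 6 = 23/6 = 3.8333
  x̄ = (3.8333, 3.8333),  deviation x̄ - mu_0 = (3.8333, 3.8333) - (6, 5) = (-2.1667, -1.1667).

Step 2 — sample covariance matrix, S[i,j] = (1/(n-1)) · Σ_k (x_{k,i} - mean_i) · (x_{k,j} - mean_j), divisor n-1 = 5:
  S[X,X] = ((-2.8333)·(-2.8333) + (1.1667)·(1.1667) + (-1.8333)·(-1.8333) + (1.1667)·(1.1667) + (4.1667)·(4.1667) + (-1.8333)·(-1.8333)) / 5 = 34.8333/5 = 6.9667
  S[X,Y] = ((-2.8333)·(5.1667) + (1.1667)·(-0.8333) + (-1.8333)·(0.1667) + (1.1667)·(1.1667) + (4.1667)·(-2.8333) + (-1.8333)·(-2.8333)) / 5 = -21.1667/5 = -4.2333
  S[Y,Y] = ((5.1667)·(5.1667) + (-0.8333)·(-0.8333) + (0.1667)·(0.1667) + (1.1667)·(1.1667) + (-2.8333)·(-2.8333) + (-2.8333)·(-2.8333)) / 5 = 44.8333/5 = 8.9667
  S = [[6.9667, -4.2333],
 [-4.2333, 8.9667]].

Step 3 — invert S. det(S) = 6.9667·8.9667 - (-4.2333)² = 44.5467.
  S^{-1} = (1/det) · [[d, -b], [-b, a]] = [[0.2013, 0.095],
 [0.095, 0.1564]].

Step 4 — quadratic form (x̄ - mu_0)^T · S^{-1} · (x̄ - mu_0):
  S^{-1} · (x̄ - mu_0) = (-0.547, -0.3884),
  (x̄ - mu_0)^T · [...] = (-2.1667)·(-0.547) + (-1.1667)·(-0.3884) = 1.6382.

Step 5 — scale by n: T² = 6 · 1.6382 = 9.8294.

T² ≈ 9.8294


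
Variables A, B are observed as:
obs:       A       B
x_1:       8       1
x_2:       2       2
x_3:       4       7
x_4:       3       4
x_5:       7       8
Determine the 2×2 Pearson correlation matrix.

Step 1 — column means:
  mean(A) = (8 + 2 + 4 + 3 + 7) / 5 = 24/5 = 4.8
  mean(B) = (1 + 2 + 7 + 4 + 8) / 5 = 22/5 = 4.4

Step 2 — sample variances and covariances s[i,j] = (1/(n-1)) · Σ_k (x_{k,i} - mean_i) · (x_{k,j} - mean_j), with n-1 = 4:
  s[A,A] = ((3.2)·(3.2) + (-2.8)·(-2.8) + (-0.8)·(-0.8) + (-1.8)·(-1.8) + (2.2)·(2.2)) / 4 = 26.8/4 = 6.7
  s[A,B] = ((3.2)·(-3.4) + (-2.8)·(-2.4) + (-0.8)·(2.6) + (-1.8)·(-0.4) + (2.2)·(3.6)) / 4 = 2.4/4 = 0.6
  s[B,B] = ((-3.4)·(-3.4) + (-2.4)·(-2.4) + (2.6)·(2.6) + (-0.4)·(-0.4) + (3.6)·(3.6)) / 4 = 37.2/4 = 9.3
  Sample standard deviations s_i = √(s[i,i]):
  s(A) = √(6.7) = 2.5884
  s(B) = √(9.3) = 3.0496

Step 3 — r_{ij} = s_{ij} / (s_i · s_j):
  r[A,A] = 1 (diagonal).
  r[A,B] = 0.6 / (2.5884 · 3.0496) = 0.6 / 7.8937 = 0.076
  r[B,B] = 1 (diagonal).

R is symmetric with unit diagonal. Assembling:

R = [[1, 0.076],
 [0.076, 1]]


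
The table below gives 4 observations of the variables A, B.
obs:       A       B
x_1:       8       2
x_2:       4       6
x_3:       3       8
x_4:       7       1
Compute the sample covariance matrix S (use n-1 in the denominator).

Step 1 — column means:
  mean(A) = (8 + 4 + 3 + 7) / 4 = 22/4 = 5.5
  mean(B) = (2 + 6 + 8 + 1) / 4 = 17/4 = 4.25

Step 2 — sample covariance S[i,j] = (1/(n-1)) · Σ_k (x_{k,i} - mean_i) · (x_{k,j} - mean_j), with n-1 = 3.
  S[A,A] = ((2.5)·(2.5) + (-1.5)·(-1.5) + (-2.5)·(-2.5) + (1.5)·(1.5)) / 3 = 17/3 = 5.6667
  S[A,B] = ((2.5)·(-2.25) + (-1.5)·(1.75) + (-2.5)·(3.75) + (1.5)·(-3.25)) / 3 = -22.5/3 = -7.5
  S[B,B] = ((-2.25)·(-2.25) + (1.75)·(1.75) + (3.75)·(3.75) + (-3.25)·(-3.25)) / 3 = 32.75/3 = 10.9167

S is symmetric (S[j,i] = S[i,j]). Assembling:

S = [[5.6667, -7.5],
 [-7.5, 10.9167]]


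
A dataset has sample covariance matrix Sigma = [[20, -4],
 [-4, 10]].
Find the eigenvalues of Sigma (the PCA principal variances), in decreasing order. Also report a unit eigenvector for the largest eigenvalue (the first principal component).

Step 1 — characteristic polynomial of 2×2 Sigma:
  det(Sigma - λI) = λ² - trace · λ + det = 0.
  trace = 20 + 10 = 30, det = 20·10 - (-4)² = 184.
Step 2 — discriminant:
  Δ = trace² - 4·det = 900 - 736 = 164.
Step 3 — eigenvalues:
  λ = (trace ± √Δ)/2 = (30 ± 12.8062)/2,
  λ_1 = 21.4031,  λ_2 = 8.5969.

Step 4 — unit eigenvector for λ_1: solve (Sigma - λ_1 I)v = 0. First row:
  (20 - 21.4031)·v_x + (-4)·v_y = 0, i.e. (-1.4031)·v_x + (-4)·v_y = 0,
  so v ∝ (b, λ_1 - a) = (-4, 1.4031); multiply by -1 so the first entry is positive: u = (4, -1.4031).
  ||u|| = √((4)² + (-1.4031)²) = √(17.9688) ≈ 4.239,
  v_1 = u/||u|| ≈ (0.9436, -0.331) (||v_1|| = 1).

λ_1 = 21.4031,  λ_2 = 8.5969;  v_1 ≈ (0.9436, -0.331)


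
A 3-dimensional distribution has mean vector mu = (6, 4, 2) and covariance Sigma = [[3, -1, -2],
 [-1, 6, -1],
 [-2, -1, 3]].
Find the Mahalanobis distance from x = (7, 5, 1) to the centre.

Step 1 — centre the observation: (x - mu) = (1, 1, -1).

Step 2 — invert Sigma (cofactor / det for 3×3, or solve directly):
  Sigma^{-1} = [[0.85, 0.25, 0.65],
 [0.25, 0.25, 0.25],
 [0.65, 0.25, 0.85]].

Step 3 — form the quadratic (x - mu)^T · Sigma^{-1} · (x - mu):
  Sigma^{-1} · (x - mu) = (0.45, 0.25, 0.05).
  (x - mu)^T · [Sigma^{-1} · (x - mu)] = (1)·(0.45) + (1)·(0.25) + (-1)·(0.05) = 0.65.

Step 4 — take square root: d = √(0.65) ≈ 0.8062.

d(x, mu) = √(0.65) ≈ 0.8062


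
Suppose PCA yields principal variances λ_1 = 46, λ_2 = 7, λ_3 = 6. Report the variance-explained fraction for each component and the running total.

Step 1 — total variance = trace(Sigma) = Σ λ_i = 46 + 7 + 6 = 59.

Step 2 — fraction explained by component i = λ_i / Σ λ:
  PC1: 46/59 = 0.7797
  PC2: 7/59 = 0.1186
  PC3: 6/59 = 0.1017

Step 3 — cumulative fraction after k components = (λ_1 + ... + λ_k) / Σ λ:
  k = 1: 46/59 = 0.7797
  k = 2: (46 + 7)/59 = 53/59 = 0.8983
  k = 3: (46 + 7 + 6)/59 = 59/59 = 1

Summary (fraction, with percent):

explained: PC1 0.7797 (77.97%), PC2 0.1186 (11.86%), PC3 0.1017 (10.17%);  cumulative: 0.7797, 0.8983, 1


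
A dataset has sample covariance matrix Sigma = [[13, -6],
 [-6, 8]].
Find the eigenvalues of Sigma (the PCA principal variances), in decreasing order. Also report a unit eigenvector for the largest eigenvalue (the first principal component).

Step 1 — characteristic polynomial of 2×2 Sigma:
  det(Sigma - λI) = λ² - trace · λ + det = 0.
  trace = 13 + 8 = 21, det = 13·8 - (-6)² = 68.
Step 2 — discriminant:
  Δ = trace² - 4·det = 441 - 272 = 169.
Step 3 — eigenvalues:
  λ = (trace ± √Δ)/2 = (21 ± 13)/2,
  λ_1 = 17,  λ_2 = 4.

Step 4 — unit eigenvector for λ_1: solve (Sigma - λ_1 I)v = 0. First row:
  (13 - 17)·v_x + (-6)·v_y = 0, i.e. (-4)·v_x + (-6)·v_y = 0,
  so v ∝ (b, λ_1 - a) = (-6, 4); multiply by -1 so the first entry is positive: u = (6, -4).
  ||u|| = √((6)² + (-4)²) = √(52) ≈ 7.2111,
  v_1 = u/||u|| ≈ (0.8321, -0.5547) (||v_1|| = 1).

λ_1 = 17,  λ_2 = 4;  v_1 ≈ (0.8321, -0.5547)


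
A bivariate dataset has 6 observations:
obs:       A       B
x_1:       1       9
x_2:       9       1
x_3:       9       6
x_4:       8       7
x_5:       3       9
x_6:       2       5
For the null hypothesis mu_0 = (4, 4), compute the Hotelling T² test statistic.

Step 1 — sample mean vector:
  mean(A) = (1 + 9 + 9 + 8 + 3 + 2) / 6 = 32/6 = 5.3333
  mean(B) = (9 + 1 + 6 + 7 + 9 + 5) / 6 = 37/6 = 6.1667
  x̄ = (5.3333, 6.1667),  deviation x̄ - mu_0 = (5.3333, 6.1667) - (4, 4) = (1.3333, 2.1667).

Step 2 — sample covariance matrix, S[i,j] = (1/(n-1)) · Σ_k (x_{k,i} - mean_i) · (x_{k,j} - mean_j), divisor n-1 = 5:
  S[A,A] = ((-4.3333)·(-4.3333) + (3.6667)·(3.6667) + (3.6667)·(3.6667) + (2.6667)·(2.6667) + (-2.3333)·(-2.3333) + (-3.3333)·(-3.3333)) / 5 = 69.3333/5 = 13.8667
  S[A,B] = ((-4.3333)·(2.8333) + (3.6667)·(-5.1667) + (3.6667)·(-0.1667) + (2.6667)·(0.8333) + (-2.3333)·(2.8333) + (-3.3333)·(-1.1667)) / 5 = -32.3333/5 = -6.4667
  S[B,B] = ((2.8333)·(2.8333) + (-5.1667)·(-5.1667) + (-0.1667)·(-0.1667) + (0.8333)·(0.8333) + (2.8333)·(2.8333) + (-1.1667)·(-1.1667)) / 5 = 44.8333/5 = 8.9667
  S = [[13.8667, -6.4667],
 [-6.4667, 8.9667]].

Step 3 — invert S. det(S) = 13.8667·8.9667 - (-6.4667)² = 82.52.
  S^{-1} = (1/det) · [[d, -b], [-b, a]] = [[0.1087, 0.0784],
 [0.0784, 0.168]].

Step 4 — quadratic form (x̄ - mu_0)^T · S^{-1} · (x̄ - mu_0):
  S^{-1} · (x̄ - mu_0) = (0.3147, 0.4686),
  (x̄ - mu_0)^T · [...] = (1.3333)·(0.3147) + (2.1667)·(0.4686) = 1.4348.

Step 5 — scale by n: T² = 6 · 1.4348 = 8.6088.

T² ≈ 8.6088


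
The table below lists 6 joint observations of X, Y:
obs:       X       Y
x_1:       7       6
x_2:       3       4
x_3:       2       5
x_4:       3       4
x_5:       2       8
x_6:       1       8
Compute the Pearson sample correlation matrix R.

Step 1 — column means:
  mean(X) = (7 + 3 + 2 + 3 + 2 + 1) / 6 = 18/6 = 3
  mean(Y) = (6 + 4 + 5 + 4 + 8 + 8) / 6 = 35/6 = 5.8333

Step 2 — sample variances and covariances s[i,j] = (1/(n-1)) · Σ_k (x_{k,i} - mean_i) · (x_{k,j} - mean_j), with n-1 = 5:
  s[X,X] = ((4)·(4) + (0)·(0) + (-1)·(-1) + (0)·(0) + (-1)·(-1) + (-2)·(-2)) / 5 = 22/5 = 4.4
  s[X,Y] = ((4)·(0.1667) + (0)·(-1.8333) + (-1)·(-0.8333) + (0)·(-1.8333) + (-1)·(2.1667) + (-2)·(2.1667)) / 5 = -5/5 = -1
  s[Y,Y] = ((0.1667)·(0.1667) + (-1.8333)·(-1.8333) + (-0.8333)·(-0.8333) + (-1.8333)·(-1.8333) + (2.1667)·(2.1667) + (2.1667)·(2.1667)) / 5 = 16.8333/5 = 3.3667
  Sample standard deviations s_i = √(s[i,i]):
  s(X) = √(4.4) = 2.0976
  s(Y) = √(3.3667) = 1.8348

Step 3 — r_{ij} = s_{ij} / (s_i · s_j):
  r[X,X] = 1 (diagonal).
  r[X,Y] = -1 / (2.0976 · 1.8348) = -1 / 3.8488 = -0.2598
  r[Y,Y] = 1 (diagonal).

R is symmetric with unit diagonal. Assembling:

R = [[1, -0.2598],
 [-0.2598, 1]]


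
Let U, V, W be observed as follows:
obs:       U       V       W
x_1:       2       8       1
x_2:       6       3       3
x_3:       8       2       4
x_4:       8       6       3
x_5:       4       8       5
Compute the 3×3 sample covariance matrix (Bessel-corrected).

Step 1 — column means:
  mean(U) = (2 + 6 + 8 + 8 + 4) / 5 = 28/5 = 5.6
  mean(V) = (8 + 3 + 2 + 6 + 8) / 5 = 27/5 = 5.4
  mean(W) = (1 + 3 + 4 + 3 + 5) / 5 = 16/5 = 3.2

Step 2 — sample covariance S[i,j] = (1/(n-1)) · Σ_k (x_{k,i} - mean_i) · (x_{k,j} - mean_j), with n-1 = 4.
  S[U,U] = ((-3.6)·(-3.6) + (0.4)·(0.4) + (2.4)·(2.4) + (2.4)·(2.4) + (-1.6)·(-1.6)) / 4 = 27.2/4 = 6.8
  S[U,V] = ((-3.6)·(2.6) + (0.4)·(-2.4) + (2.4)·(-3.4) + (2.4)·(0.6) + (-1.6)·(2.6)) / 4 = -21.2/4 = -5.3
  S[U,W] = ((-3.6)·(-2.2) + (0.4)·(-0.2) + (2.4)·(0.8) + (2.4)·(-0.2) + (-1.6)·(1.8)) / 4 = 6.4/4 = 1.6
  S[V,V] = ((2.6)·(2.6) + (-2.4)·(-2.4) + (-3.4)·(-3.4) + (0.6)·(0.6) + (2.6)·(2.6)) / 4 = 31.2/4 = 7.8
  S[V,W] = ((2.6)·(-2.2) + (-2.4)·(-0.2) + (-3.4)·(0.8) + (0.6)·(-0.2) + (2.6)·(1.8)) / 4 = -3.4/4 = -0.85
  S[W,W] = ((-2.2)·(-2.2) + (-0.2)·(-0.2) + (0.8)·(0.8) + (-0.2)·(-0.2) + (1.8)·(1.8)) / 4 = 8.8/4 = 2.2

S is symmetric (S[j,i] = S[i,j]). Assembling:

S = [[6.8, -5.3, 1.6],
 [-5.3, 7.8, -0.85],
 [1.6, -0.85, 2.2]]


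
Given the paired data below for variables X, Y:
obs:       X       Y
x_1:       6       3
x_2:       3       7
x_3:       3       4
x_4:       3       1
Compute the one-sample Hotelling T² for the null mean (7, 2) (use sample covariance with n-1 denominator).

Step 1 — sample mean vector:
  mean(X) = (6 + 3 + 3 + 3) / 4 = 15/4 = 3.75
  mean(Y) = (3 + 7 + 4 + 1) / 4 = 15/4 = 3.75
  x̄ = (3.75, 3.75),  deviation x̄ - mu_0 = (3.75, 3.75) - (7, 2) = (-3.25, 1.75).

Step 2 — sample covariance matrix, S[i,j] = (1/(n-1)) · Σ_k (x_{k,i} - mean_i) · (x_{k,j} - mean_j), divisor n-1 = 3:
  S[X,X] = ((2.25)·(2.25) + (-0.75)·(-0.75) + (-0.75)·(-0.75) + (-0.75)·(-0.75)) / 3 = 6.75/3 = 2.25
  S[X,Y] = ((2.25)·(-0.75) + (-0.75)·(3.25) + (-0.75)·(0.25) + (-0.75)·(-2.75)) / 3 = -2.25/3 = -0.75
  S[Y,Y] = ((-0.75)·(-0.75) + (3.25)·(3.25) + (0.25)·(0.25) + (-2.75)·(-2.75)) / 3 = 18.75/3 = 6.25
  S = [[2.25, -0.75],
 [-0.75, 6.25]].

Step 3 — invert S. det(S) = 2.25·6.25 - (-0.75)² = 13.5.
  S^{-1} = (1/det) · [[d, -b], [-b, a]] = [[0.463, 0.0556],
 [0.0556, 0.1667]].

Step 4 — quadratic form (x̄ - mu_0)^T · S^{-1} · (x̄ - mu_0):
  S^{-1} · (x̄ - mu_0) = (-1.4074, 0.1111),
  (x̄ - mu_0)^T · [...] = (-3.25)·(-1.4074) + (1.75)·(0.1111) = 4.7685.

Step 5 — scale by n: T² = 4 · 4.7685 = 19.0741.

T² ≈ 19.0741
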